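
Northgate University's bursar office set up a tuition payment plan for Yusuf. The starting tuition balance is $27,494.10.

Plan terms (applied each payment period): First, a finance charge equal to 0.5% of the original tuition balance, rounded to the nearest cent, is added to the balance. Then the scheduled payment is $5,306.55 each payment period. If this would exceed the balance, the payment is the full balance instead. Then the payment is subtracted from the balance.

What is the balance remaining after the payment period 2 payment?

$17,155.94

# | Opening | Interest | Payment | End bal
1 | $27,494.10 | $137.47 | $5,306.55 | $22,325.02
2 | $22,325.02 | $137.47 | $5,306.55 | $17,155.94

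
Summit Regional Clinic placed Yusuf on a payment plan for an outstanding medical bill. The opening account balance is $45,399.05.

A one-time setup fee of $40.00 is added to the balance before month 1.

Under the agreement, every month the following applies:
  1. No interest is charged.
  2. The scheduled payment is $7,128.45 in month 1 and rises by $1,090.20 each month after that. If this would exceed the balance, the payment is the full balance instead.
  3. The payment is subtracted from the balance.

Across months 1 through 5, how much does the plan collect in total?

Month 1: opening $45,439.05; payment $7,128.45; balance $38,310.60
Month 2: opening $38,310.60; payment $8,218.65; balance $30,091.95
Month 3: opening $30,091.95; payment $9,308.85; balance $20,783.10
Month 4: opening $20,783.10; payment $10,399.05; balance $10,384.05
Month 5: opening $10,384.05; payment $10,384.05; balance $0.00
Total paid: $45,439.05

$45,439.05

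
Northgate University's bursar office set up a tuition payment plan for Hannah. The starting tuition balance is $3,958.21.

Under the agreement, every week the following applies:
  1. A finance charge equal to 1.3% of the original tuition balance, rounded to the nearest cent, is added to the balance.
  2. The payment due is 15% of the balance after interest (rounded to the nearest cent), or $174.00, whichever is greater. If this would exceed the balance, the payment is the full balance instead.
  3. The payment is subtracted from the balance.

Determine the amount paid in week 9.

Week 1: $3,958.21 +$51.46 interest = $4,009.67; pay $601.45 → $3,408.22
Week 2: $3,408.22 +$51.46 interest = $3,459.68; pay $518.95 → $2,940.73
Week 3: $2,940.73 +$51.46 interest = $2,992.19; pay $448.83 → $2,543.36
Week 4: $2,543.36 +$51.46 interest = $2,594.82; pay $389.22 → $2,205.60
Week 5: $2,205.60 +$51.46 interest = $2,257.06; pay $338.56 → $1,918.50
Week 6: $1,918.50 +$51.46 interest = $1,969.96; pay $295.49 → $1,674.47
Week 7: $1,674.47 +$51.46 interest = $1,725.93; pay $258.89 → $1,467.04
Week 8: $1,467.04 +$51.46 interest = $1,518.50; pay $227.78 → $1,290.72
Week 9: $1,290.72 +$51.46 interest = $1,342.18; pay $201.33 → $1,140.85

$201.33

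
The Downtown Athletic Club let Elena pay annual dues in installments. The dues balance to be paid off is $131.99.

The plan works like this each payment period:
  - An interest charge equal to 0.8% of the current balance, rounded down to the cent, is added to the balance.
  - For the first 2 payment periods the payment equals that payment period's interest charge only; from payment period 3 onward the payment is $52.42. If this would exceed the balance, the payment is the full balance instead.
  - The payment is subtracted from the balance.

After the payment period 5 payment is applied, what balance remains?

Payment period 1: opening $131.99; interest $1.05 → $133.04; payment $1.05; balance $131.99
Payment period 2: opening $131.99; interest $1.05 → $133.04; payment $1.05; balance $131.99
Payment period 3: opening $131.99; interest $1.05 → $133.04; payment $52.42; balance $80.62
Payment period 4: opening $80.62; interest $0.64 → $81.26; payment $52.42; balance $28.84
Payment period 5: opening $28.84; interest $0.23 → $29.07; payment $29.07; balance $0.00

$0.00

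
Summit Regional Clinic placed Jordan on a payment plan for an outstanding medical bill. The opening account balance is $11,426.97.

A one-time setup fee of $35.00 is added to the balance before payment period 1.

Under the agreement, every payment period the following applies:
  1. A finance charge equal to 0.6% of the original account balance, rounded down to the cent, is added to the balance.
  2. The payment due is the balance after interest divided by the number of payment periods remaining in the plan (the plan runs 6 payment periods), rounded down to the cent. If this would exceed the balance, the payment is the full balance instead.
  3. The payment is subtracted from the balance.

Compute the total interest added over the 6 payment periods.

# | Opening | Interest | Payment | End bal
1 | $11,461.97 | $68.56 | $1,921.75 | $9,608.78
2 | $9,608.78 | $68.56 | $1,935.46 | $7,741.88
3 | $7,741.88 | $68.56 | $1,952.61 | $5,857.83
4 | $5,857.83 | $68.56 | $1,975.46 | $3,950.93
5 | $3,950.93 | $68.56 | $2,009.74 | $2,009.75
6 | $2,009.75 | $68.56 | $2,078.31 | $0.00
Total interest: $68.56 + $68.56 + $68.56 + $68.56 + $68.56 + $68.56 = $411.36

$411.36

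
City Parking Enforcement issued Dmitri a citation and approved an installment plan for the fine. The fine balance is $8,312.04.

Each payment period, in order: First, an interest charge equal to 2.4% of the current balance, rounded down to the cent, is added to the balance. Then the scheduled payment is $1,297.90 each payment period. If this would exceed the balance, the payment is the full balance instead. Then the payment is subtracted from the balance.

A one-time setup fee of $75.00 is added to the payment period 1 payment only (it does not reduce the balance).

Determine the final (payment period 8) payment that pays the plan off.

$47.95

Payment period 1: $8,312.04 +$199.48 interest = $8,511.52; pay $1,297.90 (+ $75.00 fee) → $7,213.62
Payment period 2: $7,213.62 +$173.12 interest = $7,386.74; pay $1,297.90 → $6,088.84
Payment period 3: $6,088.84 +$146.13 interest = $6,234.97; pay $1,297.90 → $4,937.07
Payment period 4: $4,937.07 +$118.48 interest = $5,055.55; pay $1,297.90 → $3,757.65
Payment period 5: $3,757.65 +$90.18 interest = $3,847.83; pay $1,297.90 → $2,549.93
Payment period 6: $2,549.93 +$61.19 interest = $2,611.12; pay $1,297.90 → $1,313.22
Payment period 7: $1,313.22 +$31.51 interest = $1,344.73; pay $1,297.90 → $46.83
Payment period 8: $46.83 +$1.12 interest = $47.95; pay $47.95 → $0.00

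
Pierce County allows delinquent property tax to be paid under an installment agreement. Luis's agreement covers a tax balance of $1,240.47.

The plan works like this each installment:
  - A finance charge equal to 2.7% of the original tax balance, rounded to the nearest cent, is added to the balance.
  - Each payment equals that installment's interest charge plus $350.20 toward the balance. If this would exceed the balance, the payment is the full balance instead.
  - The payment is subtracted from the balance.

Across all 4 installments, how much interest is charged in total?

$133.96

Installment 1: opening $1,240.47; interest $33.49 → $1,273.96; payment $383.69; balance $890.27
Installment 2: opening $890.27; interest $33.49 → $923.76; payment $383.69; balance $540.07
Installment 3: opening $540.07; interest $33.49 → $573.56; payment $383.69; balance $189.87
Installment 4: opening $189.87; interest $33.49 → $223.36; payment $223.36; balance $0.00
Total interest: $33.49 + $33.49 + $33.49 + $33.49 = $133.96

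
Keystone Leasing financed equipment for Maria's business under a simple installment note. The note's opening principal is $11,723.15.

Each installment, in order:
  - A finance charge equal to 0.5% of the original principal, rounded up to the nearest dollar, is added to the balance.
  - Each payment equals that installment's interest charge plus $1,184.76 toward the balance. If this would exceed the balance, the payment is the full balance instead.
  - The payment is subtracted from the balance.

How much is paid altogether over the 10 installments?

$12,313.15

# | Opening | Interest | Payment | End bal
1 | $11,723.15 | $59.00 | $1,243.76 | $10,538.39
2 | $10,538.39 | $59.00 | $1,243.76 | $9,353.63
3 | $9,353.63 | $59.00 | $1,243.76 | $8,168.87
4 | $8,168.87 | $59.00 | $1,243.76 | $6,984.11
5 | $6,984.11 | $59.00 | $1,243.76 | $5,799.35
6 | $5,799.35 | $59.00 | $1,243.76 | $4,614.59
7 | $4,614.59 | $59.00 | $1,243.76 | $3,429.83
8 | $3,429.83 | $59.00 | $1,243.76 | $2,245.07
9 | $2,245.07 | $59.00 | $1,243.76 | $1,060.31
10 | $1,060.31 | $59.00 | $1,119.31 | $0.00
Total paid: $12,313.15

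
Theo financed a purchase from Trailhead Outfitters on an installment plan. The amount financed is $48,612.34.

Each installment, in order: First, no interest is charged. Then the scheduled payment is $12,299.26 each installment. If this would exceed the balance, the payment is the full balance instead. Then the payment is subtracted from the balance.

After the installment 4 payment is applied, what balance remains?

$0.00

Installment 1: opening $48,612.34; payment $12,299.26; balance $36,313.08
Installment 2: opening $36,313.08; payment $12,299.26; balance $24,013.82
Installment 3: opening $24,013.82; payment $12,299.26; balance $11,714.56
Installment 4: opening $11,714.56; payment $11,714.56; balance $0.00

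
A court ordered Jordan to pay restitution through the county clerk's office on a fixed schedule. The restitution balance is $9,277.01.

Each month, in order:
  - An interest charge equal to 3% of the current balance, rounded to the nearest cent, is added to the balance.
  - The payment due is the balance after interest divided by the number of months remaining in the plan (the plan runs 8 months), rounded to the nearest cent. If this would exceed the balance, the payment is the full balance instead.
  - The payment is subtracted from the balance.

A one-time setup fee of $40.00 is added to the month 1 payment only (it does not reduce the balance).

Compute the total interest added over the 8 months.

$1,344.13

Month 1: $9,277.01 +$278.31 interest = $9,555.32; pay $1,194.42 (+ $40.00 fee) → $8,360.90
Month 2: $8,360.90 +$250.83 interest = $8,611.73; pay $1,230.25 → $7,381.48
Month 3: $7,381.48 +$221.44 interest = $7,602.92; pay $1,267.15 → $6,335.77
Month 4: $6,335.77 +$190.07 interest = $6,525.84; pay $1,305.17 → $5,220.67
Month 5: $5,220.67 +$156.62 interest = $5,377.29; pay $1,344.32 → $4,032.97
Month 6: $4,032.97 +$120.99 interest = $4,153.96; pay $1,384.65 → $2,769.31
Month 7: $2,769.31 +$83.08 interest = $2,852.39; pay $1,426.20 → $1,426.19
Month 8: $1,426.19 +$42.79 interest = $1,468.98; pay $1,468.98 → $0.00
Total interest: $278.31 + $250.83 + $221.44 + $190.07 + $156.62 + $120.99 + $83.08 + $42.79 = $1,344.13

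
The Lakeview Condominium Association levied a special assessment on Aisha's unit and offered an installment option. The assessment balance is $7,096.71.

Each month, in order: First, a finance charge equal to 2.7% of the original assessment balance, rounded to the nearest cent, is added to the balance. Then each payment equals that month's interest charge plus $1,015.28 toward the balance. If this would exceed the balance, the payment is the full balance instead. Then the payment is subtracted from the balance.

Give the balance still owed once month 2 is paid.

$5,066.15

Month 1: $7,096.71 +$191.61 interest = $7,288.32; pay $1,206.89 → $6,081.43
Month 2: $6,081.43 +$191.61 interest = $6,273.04; pay $1,206.89 → $5,066.15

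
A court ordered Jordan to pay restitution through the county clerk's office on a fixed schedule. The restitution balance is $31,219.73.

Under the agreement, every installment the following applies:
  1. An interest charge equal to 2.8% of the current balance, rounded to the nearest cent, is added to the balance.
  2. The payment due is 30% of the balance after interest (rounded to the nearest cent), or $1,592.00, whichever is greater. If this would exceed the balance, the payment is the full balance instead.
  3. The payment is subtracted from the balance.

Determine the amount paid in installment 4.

Installment 1: opening $31,219.73; interest $874.15 → $32,093.88; payment $9,628.16; balance $22,465.72
Installment 2: opening $22,465.72; interest $629.04 → $23,094.76; payment $6,928.43; balance $16,166.33
Installment 3: opening $16,166.33; interest $452.66 → $16,618.99; payment $4,985.70; balance $11,633.29
Installment 4: opening $11,633.29; interest $325.73 → $11,959.02; payment $3,587.71; balance $8,371.31

$3,587.71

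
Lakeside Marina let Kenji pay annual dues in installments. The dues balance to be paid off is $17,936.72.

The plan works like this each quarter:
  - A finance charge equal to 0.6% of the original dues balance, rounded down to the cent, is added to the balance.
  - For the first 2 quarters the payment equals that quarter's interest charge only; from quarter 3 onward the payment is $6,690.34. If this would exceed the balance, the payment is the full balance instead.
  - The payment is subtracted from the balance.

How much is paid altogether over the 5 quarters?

# | Opening | Interest | Payment | End bal
1 | $17,936.72 | $107.62 | $107.62 | $17,936.72
2 | $17,936.72 | $107.62 | $107.62 | $17,936.72
3 | $17,936.72 | $107.62 | $6,690.34 | $11,354.00
4 | $11,354.00 | $107.62 | $6,690.34 | $4,771.28
5 | $4,771.28 | $107.62 | $4,878.90 | $0.00
Total paid: $18,474.82

$18,474.82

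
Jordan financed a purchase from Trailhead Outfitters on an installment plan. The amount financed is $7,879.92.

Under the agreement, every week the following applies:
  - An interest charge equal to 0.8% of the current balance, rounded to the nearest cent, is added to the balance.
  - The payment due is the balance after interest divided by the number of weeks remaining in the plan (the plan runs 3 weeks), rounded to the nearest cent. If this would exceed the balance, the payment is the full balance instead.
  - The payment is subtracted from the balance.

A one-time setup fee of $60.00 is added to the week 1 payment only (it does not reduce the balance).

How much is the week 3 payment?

$2,690.18

# | Opening | Interest | Payment | Fee | End bal
1 | $7,879.92 | $63.04 | $2,647.65 | $60.00 | $5,295.31
2 | $5,295.31 | $42.36 | $2,668.84 | — | $2,668.83
3 | $2,668.83 | $21.35 | $2,690.18 | — | $0.00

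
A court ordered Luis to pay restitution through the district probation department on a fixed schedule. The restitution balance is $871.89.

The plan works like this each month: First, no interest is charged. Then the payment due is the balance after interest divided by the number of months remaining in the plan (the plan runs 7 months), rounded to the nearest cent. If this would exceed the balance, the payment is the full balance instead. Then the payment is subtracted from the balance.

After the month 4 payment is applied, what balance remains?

# | Opening | Payment | End bal
1 | $871.89 | $124.56 | $747.33
2 | $747.33 | $124.56 | $622.77
3 | $622.77 | $124.55 | $498.22
4 | $498.22 | $124.56 | $373.66

$373.66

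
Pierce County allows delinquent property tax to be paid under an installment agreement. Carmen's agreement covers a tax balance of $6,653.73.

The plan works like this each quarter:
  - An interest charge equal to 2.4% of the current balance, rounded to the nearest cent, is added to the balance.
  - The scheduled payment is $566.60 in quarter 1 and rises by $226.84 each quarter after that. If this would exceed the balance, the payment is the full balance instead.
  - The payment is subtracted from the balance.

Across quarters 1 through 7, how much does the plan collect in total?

$7,362.89

# | Opening | Interest | Payment | End bal
1 | $6,653.73 | $159.69 | $566.60 | $6,246.82
2 | $6,246.82 | $149.92 | $793.44 | $5,603.30
3 | $5,603.30 | $134.48 | $1,020.28 | $4,717.50
4 | $4,717.50 | $113.22 | $1,247.12 | $3,583.60
5 | $3,583.60 | $86.01 | $1,473.96 | $2,195.65
6 | $2,195.65 | $52.70 | $1,700.80 | $547.55
7 | $547.55 | $13.14 | $560.69 | $0.00
Total paid: $7,362.89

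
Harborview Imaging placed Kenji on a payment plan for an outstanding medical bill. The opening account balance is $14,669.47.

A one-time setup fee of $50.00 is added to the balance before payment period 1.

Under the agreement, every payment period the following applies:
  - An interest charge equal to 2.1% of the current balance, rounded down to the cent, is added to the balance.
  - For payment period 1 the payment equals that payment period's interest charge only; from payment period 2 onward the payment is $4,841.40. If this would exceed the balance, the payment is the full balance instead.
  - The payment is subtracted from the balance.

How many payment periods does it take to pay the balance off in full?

Payment period 1: opening $14,719.47; interest $309.10 → $15,028.57; payment $309.10; balance $14,719.47
Payment period 2: opening $14,719.47; interest $309.10 → $15,028.57; payment $4,841.40; balance $10,187.17
Payment period 3: opening $10,187.17; interest $213.93 → $10,401.10; payment $4,841.40; balance $5,559.70
Payment period 4: opening $5,559.70; interest $116.75 → $5,676.45; payment $4,841.40; balance $835.05
Payment period 5: opening $835.05; interest $17.53 → $852.58; payment $852.58; balance $0.00
Balance reaches $0.00 in payment period 5.

5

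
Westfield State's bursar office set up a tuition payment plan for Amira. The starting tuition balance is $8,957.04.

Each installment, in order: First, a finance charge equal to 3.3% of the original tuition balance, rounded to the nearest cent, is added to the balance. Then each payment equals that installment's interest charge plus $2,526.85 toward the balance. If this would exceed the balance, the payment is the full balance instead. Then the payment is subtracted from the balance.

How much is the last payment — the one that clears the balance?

$1,672.07

# | Opening | Interest | Payment | End bal
1 | $8,957.04 | $295.58 | $2,822.43 | $6,430.19
2 | $6,430.19 | $295.58 | $2,822.43 | $3,903.34
3 | $3,903.34 | $295.58 | $2,822.43 | $1,376.49
4 | $1,376.49 | $295.58 | $1,672.07 | $0.00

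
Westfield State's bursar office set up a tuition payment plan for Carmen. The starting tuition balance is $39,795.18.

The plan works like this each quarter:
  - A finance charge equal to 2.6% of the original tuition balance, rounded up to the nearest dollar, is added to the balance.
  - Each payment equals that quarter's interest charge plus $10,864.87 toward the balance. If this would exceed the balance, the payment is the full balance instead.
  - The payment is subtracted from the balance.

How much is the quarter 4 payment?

Quarter 1: $39,795.18 +$1,035.00 interest = $40,830.18; pay $11,899.87 → $28,930.31
Quarter 2: $28,930.31 +$1,035.00 interest = $29,965.31; pay $11,899.87 → $18,065.44
Quarter 3: $18,065.44 +$1,035.00 interest = $19,100.44; pay $11,899.87 → $7,200.57
Quarter 4: $7,200.57 +$1,035.00 interest = $8,235.57; pay $8,235.57 → $0.00

$8,235.57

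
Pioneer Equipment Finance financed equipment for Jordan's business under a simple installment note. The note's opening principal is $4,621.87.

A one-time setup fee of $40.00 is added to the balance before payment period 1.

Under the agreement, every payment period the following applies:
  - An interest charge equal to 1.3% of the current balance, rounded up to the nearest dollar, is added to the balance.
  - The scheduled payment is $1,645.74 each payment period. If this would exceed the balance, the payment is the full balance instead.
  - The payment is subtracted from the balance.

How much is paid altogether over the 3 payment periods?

$4,783.87

Payment period 1: $4,661.87 +$61.00 interest = $4,722.87; pay $1,645.74 → $3,077.13
Payment period 2: $3,077.13 +$41.00 interest = $3,118.13; pay $1,645.74 → $1,472.39
Payment period 3: $1,472.39 +$20.00 interest = $1,492.39; pay $1,492.39 → $0.00
Total paid: $4,783.87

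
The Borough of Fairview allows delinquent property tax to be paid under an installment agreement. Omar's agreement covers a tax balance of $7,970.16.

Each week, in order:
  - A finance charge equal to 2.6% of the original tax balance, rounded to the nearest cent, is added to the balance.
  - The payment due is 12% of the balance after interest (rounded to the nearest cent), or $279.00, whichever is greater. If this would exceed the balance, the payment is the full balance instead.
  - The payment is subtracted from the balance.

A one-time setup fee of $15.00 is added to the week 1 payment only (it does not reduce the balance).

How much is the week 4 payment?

$734.72

Week 1: opening $7,970.16; interest $207.22 → $8,177.38; payment $981.29 (+ $15.00 fee); balance $7,196.09
Week 2: opening $7,196.09; interest $207.22 → $7,403.31; payment $888.40; balance $6,514.91
Week 3: opening $6,514.91; interest $207.22 → $6,722.13; payment $806.66; balance $5,915.47
Week 4: opening $5,915.47; interest $207.22 → $6,122.69; payment $734.72; balance $5,387.97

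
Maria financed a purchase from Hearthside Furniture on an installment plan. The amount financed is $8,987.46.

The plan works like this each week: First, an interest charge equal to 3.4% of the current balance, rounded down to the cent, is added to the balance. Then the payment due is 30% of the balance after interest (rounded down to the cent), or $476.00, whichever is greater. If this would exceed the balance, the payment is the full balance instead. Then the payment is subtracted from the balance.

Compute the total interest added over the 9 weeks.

$1,034.47

# | Opening | Interest | Payment | End bal
1 | $8,987.46 | $305.57 | $2,787.90 | $6,505.13
2 | $6,505.13 | $221.17 | $2,017.89 | $4,708.41
3 | $4,708.41 | $160.08 | $1,460.54 | $3,407.95
4 | $3,407.95 | $115.87 | $1,057.14 | $2,466.68
5 | $2,466.68 | $83.86 | $765.16 | $1,785.38
6 | $1,785.38 | $60.70 | $553.82 | $1,292.26
7 | $1,292.26 | $43.93 | $476.00 | $860.19
8 | $860.19 | $29.24 | $476.00 | $413.43
9 | $413.43 | $14.05 | $427.48 | $0.00
Total interest: $305.57 + $221.17 + $160.08 + $115.87 + $83.86 + $60.70 + $43.93 + $29.24 + $14.05 = $1,034.47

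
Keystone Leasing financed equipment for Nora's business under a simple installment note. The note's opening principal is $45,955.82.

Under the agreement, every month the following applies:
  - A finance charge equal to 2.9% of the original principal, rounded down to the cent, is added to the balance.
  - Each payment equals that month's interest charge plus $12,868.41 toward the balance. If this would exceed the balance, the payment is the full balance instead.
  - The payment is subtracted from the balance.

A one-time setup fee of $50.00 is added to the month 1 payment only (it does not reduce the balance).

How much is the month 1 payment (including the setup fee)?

Month 1: $45,955.82 +$1,332.71 interest = $47,288.53; pay $14,201.12 (+ $50.00 fee) → $33,087.41

$14,251.12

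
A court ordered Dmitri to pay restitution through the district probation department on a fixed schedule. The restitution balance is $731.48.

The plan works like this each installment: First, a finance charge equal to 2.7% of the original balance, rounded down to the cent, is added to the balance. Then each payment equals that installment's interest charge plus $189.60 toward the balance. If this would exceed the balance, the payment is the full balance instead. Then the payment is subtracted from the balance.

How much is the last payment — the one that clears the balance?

Installment 1: opening $731.48; interest $19.74 → $751.22; payment $209.34; balance $541.88
Installment 2: opening $541.88; interest $19.74 → $561.62; payment $209.34; balance $352.28
Installment 3: opening $352.28; interest $19.74 → $372.02; payment $209.34; balance $162.68
Installment 4: opening $162.68; interest $19.74 → $182.42; payment $182.42; balance $0.00

$182.42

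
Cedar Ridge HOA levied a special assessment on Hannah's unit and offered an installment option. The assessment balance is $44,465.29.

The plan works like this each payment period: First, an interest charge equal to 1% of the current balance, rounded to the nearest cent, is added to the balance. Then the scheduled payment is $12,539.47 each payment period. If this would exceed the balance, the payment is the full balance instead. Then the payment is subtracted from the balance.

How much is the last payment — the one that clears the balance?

$7,894.95

Payment period 1: $44,465.29 +$444.65 interest = $44,909.94; pay $12,539.47 → $32,370.47
Payment period 2: $32,370.47 +$323.70 interest = $32,694.17; pay $12,539.47 → $20,154.70
Payment period 3: $20,154.70 +$201.55 interest = $20,356.25; pay $12,539.47 → $7,816.78
Payment period 4: $7,816.78 +$78.17 interest = $7,894.95; pay $7,894.95 → $0.00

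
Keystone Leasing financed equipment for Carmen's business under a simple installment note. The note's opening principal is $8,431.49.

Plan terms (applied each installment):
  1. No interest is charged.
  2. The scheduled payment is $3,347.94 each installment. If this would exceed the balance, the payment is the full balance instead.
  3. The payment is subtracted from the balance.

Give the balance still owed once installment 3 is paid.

$0.00

Installment 1: opening $8,431.49; payment $3,347.94; balance $5,083.55
Installment 2: opening $5,083.55; payment $3,347.94; balance $1,735.61
Installment 3: opening $1,735.61; payment $1,735.61; balance $0.00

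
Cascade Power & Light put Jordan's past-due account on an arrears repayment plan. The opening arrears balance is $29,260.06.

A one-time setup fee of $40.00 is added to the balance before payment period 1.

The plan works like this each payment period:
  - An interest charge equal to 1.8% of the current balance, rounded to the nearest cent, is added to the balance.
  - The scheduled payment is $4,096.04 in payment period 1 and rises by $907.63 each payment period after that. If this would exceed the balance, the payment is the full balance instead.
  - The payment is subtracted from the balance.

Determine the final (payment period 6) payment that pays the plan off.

$1,589.81

Payment period 1: opening $29,300.06; interest $527.40 → $29,827.46; payment $4,096.04; balance $25,731.42
Payment period 2: opening $25,731.42; interest $463.17 → $26,194.59; payment $5,003.67; balance $21,190.92
Payment period 3: opening $21,190.92; interest $381.44 → $21,572.36; payment $5,911.30; balance $15,661.06
Payment period 4: opening $15,661.06; interest $281.90 → $15,942.96; payment $6,818.93; balance $9,124.03
Payment period 5: opening $9,124.03; interest $164.23 → $9,288.26; payment $7,726.56; balance $1,561.70
Payment period 6: opening $1,561.70; interest $28.11 → $1,589.81; payment $1,589.81; balance $0.00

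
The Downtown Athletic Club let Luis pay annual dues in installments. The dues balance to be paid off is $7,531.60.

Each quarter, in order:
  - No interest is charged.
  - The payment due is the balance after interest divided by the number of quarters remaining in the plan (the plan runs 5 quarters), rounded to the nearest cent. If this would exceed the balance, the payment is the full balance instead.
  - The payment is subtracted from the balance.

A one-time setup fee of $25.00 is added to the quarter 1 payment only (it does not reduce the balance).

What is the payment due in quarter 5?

$1,506.32

Quarter 1: $7,531.60 − $1,506.32 (+ $25.00 fee) → $6,025.28
Quarter 2: $6,025.28 − $1,506.32 → $4,518.96
Quarter 3: $4,518.96 − $1,506.32 → $3,012.64
Quarter 4: $3,012.64 − $1,506.32 → $1,506.32
Quarter 5: $1,506.32 − $1,506.32 → $0.00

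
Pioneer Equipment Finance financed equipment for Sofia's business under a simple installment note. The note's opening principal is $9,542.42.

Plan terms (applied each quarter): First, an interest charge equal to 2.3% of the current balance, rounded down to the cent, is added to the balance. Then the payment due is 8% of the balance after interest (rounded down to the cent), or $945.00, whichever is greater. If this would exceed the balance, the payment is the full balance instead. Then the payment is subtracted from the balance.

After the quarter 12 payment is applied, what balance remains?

Quarter 1: opening $9,542.42; interest $219.47 → $9,761.89; payment $945.00; balance $8,816.89
Quarter 2: opening $8,816.89; interest $202.78 → $9,019.67; payment $945.00; balance $8,074.67
Quarter 3: opening $8,074.67; interest $185.71 → $8,260.38; payment $945.00; balance $7,315.38
Quarter 4: opening $7,315.38; interest $168.25 → $7,483.63; payment $945.00; balance $6,538.63
Quarter 5: opening $6,538.63; interest $150.38 → $6,689.01; payment $945.00; balance $5,744.01
Quarter 6: opening $5,744.01; interest $132.11 → $5,876.12; payment $945.00; balance $4,931.12
Quarter 7: opening $4,931.12; interest $113.41 → $5,044.53; payment $945.00; balance $4,099.53
Quarter 8: opening $4,099.53; interest $94.28 → $4,193.81; payment $945.00; balance $3,248.81
Quarter 9: opening $3,248.81; interest $74.72 → $3,323.53; payment $945.00; balance $2,378.53
Quarter 10: opening $2,378.53; interest $54.70 → $2,433.23; payment $945.00; balance $1,488.23
Quarter 11: opening $1,488.23; interest $34.22 → $1,522.45; payment $945.00; balance $577.45
Quarter 12: opening $577.45; interest $13.28 → $590.73; payment $590.73; balance $0.00

$0.00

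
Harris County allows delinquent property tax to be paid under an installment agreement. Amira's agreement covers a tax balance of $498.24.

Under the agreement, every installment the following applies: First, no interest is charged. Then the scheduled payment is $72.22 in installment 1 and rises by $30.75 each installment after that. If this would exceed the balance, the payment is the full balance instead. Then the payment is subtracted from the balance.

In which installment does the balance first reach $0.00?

5

# | Opening | Payment | End bal
1 | $498.24 | $72.22 | $426.02
2 | $426.02 | $102.97 | $323.05
3 | $323.05 | $133.72 | $189.33
4 | $189.33 | $164.47 | $24.86
5 | $24.86 | $24.86 | $0.00
Balance reaches $0.00 in installment 5.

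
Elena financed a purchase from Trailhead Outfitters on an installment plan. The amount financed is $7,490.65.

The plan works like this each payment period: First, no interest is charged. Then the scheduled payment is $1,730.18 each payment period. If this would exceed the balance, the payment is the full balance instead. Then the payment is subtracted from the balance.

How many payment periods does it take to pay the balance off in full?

Payment period 1: opening $7,490.65; payment $1,730.18; balance $5,760.47
Payment period 2: opening $5,760.47; payment $1,730.18; balance $4,030.29
Payment period 3: opening $4,030.29; payment $1,730.18; balance $2,300.11
Payment period 4: opening $2,300.11; payment $1,730.18; balance $569.93
Payment period 5: opening $569.93; payment $569.93; balance $0.00
Balance reaches $0.00 in payment period 5.

5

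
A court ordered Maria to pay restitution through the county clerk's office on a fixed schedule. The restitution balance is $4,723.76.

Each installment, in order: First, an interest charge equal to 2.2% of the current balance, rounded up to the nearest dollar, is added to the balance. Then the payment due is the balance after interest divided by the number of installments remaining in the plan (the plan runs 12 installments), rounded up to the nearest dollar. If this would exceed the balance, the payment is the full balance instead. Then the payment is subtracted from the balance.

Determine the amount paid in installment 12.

$510.76

# | Opening | Interest | Payment | End bal
1 | $4,723.76 | $104.00 | $403.00 | $4,424.76
2 | $4,424.76 | $98.00 | $412.00 | $4,110.76
3 | $4,110.76 | $91.00 | $421.00 | $3,780.76
4 | $3,780.76 | $84.00 | $430.00 | $3,434.76
5 | $3,434.76 | $76.00 | $439.00 | $3,071.76
6 | $3,071.76 | $68.00 | $449.00 | $2,690.76
7 | $2,690.76 | $60.00 | $459.00 | $2,291.76
8 | $2,291.76 | $51.00 | $469.00 | $1,873.76
9 | $1,873.76 | $42.00 | $479.00 | $1,436.76
10 | $1,436.76 | $32.00 | $490.00 | $978.76
11 | $978.76 | $22.00 | $501.00 | $499.76
12 | $499.76 | $11.00 | $510.76 | $0.00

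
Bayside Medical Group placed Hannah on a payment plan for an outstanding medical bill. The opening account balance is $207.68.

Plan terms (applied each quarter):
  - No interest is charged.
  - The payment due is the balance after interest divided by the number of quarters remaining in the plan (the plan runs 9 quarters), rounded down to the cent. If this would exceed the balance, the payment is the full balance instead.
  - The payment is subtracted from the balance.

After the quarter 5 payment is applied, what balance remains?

$92.32

Quarter 1: opening $207.68; payment $23.07; balance $184.61
Quarter 2: opening $184.61; payment $23.07; balance $161.54
Quarter 3: opening $161.54; payment $23.07; balance $138.47
Quarter 4: opening $138.47; payment $23.07; balance $115.40
Quarter 5: opening $115.40; payment $23.08; balance $92.32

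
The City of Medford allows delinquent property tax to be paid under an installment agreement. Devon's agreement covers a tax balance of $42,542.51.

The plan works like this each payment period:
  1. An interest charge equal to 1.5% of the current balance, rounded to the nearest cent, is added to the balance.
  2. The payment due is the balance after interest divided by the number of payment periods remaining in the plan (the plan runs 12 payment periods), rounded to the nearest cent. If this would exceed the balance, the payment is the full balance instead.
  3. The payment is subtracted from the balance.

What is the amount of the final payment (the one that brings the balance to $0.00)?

Payment period 1: opening $42,542.51; interest $638.14 → $43,180.65; payment $3,598.39; balance $39,582.26
Payment period 2: opening $39,582.26; interest $593.73 → $40,175.99; payment $3,652.36; balance $36,523.63
Payment period 3: opening $36,523.63; interest $547.85 → $37,071.48; payment $3,707.15; balance $33,364.33
Payment period 4: opening $33,364.33; interest $500.46 → $33,864.79; payment $3,762.75; balance $30,102.04
Payment period 5: opening $30,102.04; interest $451.53 → $30,553.57; payment $3,819.20; balance $26,734.37
Payment period 6: opening $26,734.37; interest $401.02 → $27,135.39; payment $3,876.48; balance $23,258.91
Payment period 7: opening $23,258.91; interest $348.88 → $23,607.79; payment $3,934.63; balance $19,673.16
Payment period 8: opening $19,673.16; interest $295.10 → $19,968.26; payment $3,993.65; balance $15,974.61
Payment period 9: opening $15,974.61; interest $239.62 → $16,214.23; payment $4,053.56; balance $12,160.67
Payment period 10: opening $12,160.67; interest $182.41 → $12,343.08; payment $4,114.36; balance $8,228.72
Payment period 11: opening $8,228.72; interest $123.43 → $8,352.15; payment $4,176.08; balance $4,176.07
Payment period 12: opening $4,176.07; interest $62.64 → $4,238.71; payment $4,238.71; balance $0.00

$4,238.71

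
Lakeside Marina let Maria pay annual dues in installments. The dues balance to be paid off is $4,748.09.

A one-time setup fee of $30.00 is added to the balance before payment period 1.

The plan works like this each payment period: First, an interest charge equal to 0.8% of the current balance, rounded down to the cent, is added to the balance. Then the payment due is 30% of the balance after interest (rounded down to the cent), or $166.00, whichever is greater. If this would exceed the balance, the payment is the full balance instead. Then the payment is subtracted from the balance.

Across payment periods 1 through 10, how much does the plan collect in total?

$4,902.64

Payment period 1: opening $4,778.09; interest $38.22 → $4,816.31; payment $1,444.89; balance $3,371.42
Payment period 2: opening $3,371.42; interest $26.97 → $3,398.39; payment $1,019.51; balance $2,378.88
Payment period 3: opening $2,378.88; interest $19.03 → $2,397.91; payment $719.37; balance $1,678.54
Payment period 4: opening $1,678.54; interest $13.42 → $1,691.96; payment $507.58; balance $1,184.38
Payment period 5: opening $1,184.38; interest $9.47 → $1,193.85; payment $358.15; balance $835.70
Payment period 6: opening $835.70; interest $6.68 → $842.38; payment $252.71; balance $589.67
Payment period 7: opening $589.67; interest $4.71 → $594.38; payment $178.31; balance $416.07
Payment period 8: opening $416.07; interest $3.32 → $419.39; payment $166.00; balance $253.39
Payment period 9: opening $253.39; interest $2.02 → $255.41; payment $166.00; balance $89.41
Payment period 10: opening $89.41; interest $0.71 → $90.12; payment $90.12; balance $0.00
Total paid: $4,902.64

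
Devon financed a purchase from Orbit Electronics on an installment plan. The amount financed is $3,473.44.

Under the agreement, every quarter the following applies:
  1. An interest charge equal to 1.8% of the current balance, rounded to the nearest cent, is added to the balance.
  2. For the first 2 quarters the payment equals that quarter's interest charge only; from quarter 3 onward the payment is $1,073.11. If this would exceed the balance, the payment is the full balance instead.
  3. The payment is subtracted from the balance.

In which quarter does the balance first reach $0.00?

6

# | Opening | Interest | Payment | End bal
1 | $3,473.44 | $62.52 | $62.52 | $3,473.44
2 | $3,473.44 | $62.52 | $62.52 | $3,473.44
3 | $3,473.44 | $62.52 | $1,073.11 | $2,462.85
4 | $2,462.85 | $44.33 | $1,073.11 | $1,434.07
5 | $1,434.07 | $25.81 | $1,073.11 | $386.77
6 | $386.77 | $6.96 | $393.73 | $0.00
Balance reaches $0.00 in quarter 6.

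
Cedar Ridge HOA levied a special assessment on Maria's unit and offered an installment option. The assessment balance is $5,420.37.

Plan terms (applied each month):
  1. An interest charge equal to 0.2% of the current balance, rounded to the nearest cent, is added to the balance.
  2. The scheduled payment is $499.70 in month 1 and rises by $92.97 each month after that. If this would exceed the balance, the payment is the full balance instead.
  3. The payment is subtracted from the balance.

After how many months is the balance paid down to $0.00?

Month 1: $5,420.37 +$10.84 interest = $5,431.21; pay $499.70 → $4,931.51
Month 2: $4,931.51 +$9.86 interest = $4,941.37; pay $592.67 → $4,348.70
Month 3: $4,348.70 +$8.70 interest = $4,357.40; pay $685.64 → $3,671.76
Month 4: $3,671.76 +$7.34 interest = $3,679.10; pay $778.61 → $2,900.49
Month 5: $2,900.49 +$5.80 interest = $2,906.29; pay $871.58 → $2,034.71
Month 6: $2,034.71 +$4.07 interest = $2,038.78; pay $964.55 → $1,074.23
Month 7: $1,074.23 +$2.15 interest = $1,076.38; pay $1,057.52 → $18.86
Month 8: $18.86 +$0.04 interest = $18.90; pay $18.90 → $0.00
Balance reaches $0.00 in month 8.

8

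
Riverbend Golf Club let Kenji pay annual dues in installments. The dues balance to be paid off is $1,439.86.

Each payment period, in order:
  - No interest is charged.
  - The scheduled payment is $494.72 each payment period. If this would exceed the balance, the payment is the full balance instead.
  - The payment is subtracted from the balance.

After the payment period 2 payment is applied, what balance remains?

# | Opening | Payment | End bal
1 | $1,439.86 | $494.72 | $945.14
2 | $945.14 | $494.72 | $450.42

$450.42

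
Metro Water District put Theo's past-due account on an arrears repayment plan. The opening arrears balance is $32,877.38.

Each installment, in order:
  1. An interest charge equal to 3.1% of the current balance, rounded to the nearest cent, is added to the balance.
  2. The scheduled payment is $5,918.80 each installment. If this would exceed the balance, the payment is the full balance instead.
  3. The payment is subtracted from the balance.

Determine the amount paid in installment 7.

$1,139.32

# | Opening | Interest | Payment | End bal
1 | $32,877.38 | $1,019.20 | $5,918.80 | $27,977.78
2 | $27,977.78 | $867.31 | $5,918.80 | $22,926.29
3 | $22,926.29 | $710.71 | $5,918.80 | $17,718.20
4 | $17,718.20 | $549.26 | $5,918.80 | $12,348.66
5 | $12,348.66 | $382.81 | $5,918.80 | $6,812.67
6 | $6,812.67 | $211.19 | $5,918.80 | $1,105.06
7 | $1,105.06 | $34.26 | $1,139.32 | $0.00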